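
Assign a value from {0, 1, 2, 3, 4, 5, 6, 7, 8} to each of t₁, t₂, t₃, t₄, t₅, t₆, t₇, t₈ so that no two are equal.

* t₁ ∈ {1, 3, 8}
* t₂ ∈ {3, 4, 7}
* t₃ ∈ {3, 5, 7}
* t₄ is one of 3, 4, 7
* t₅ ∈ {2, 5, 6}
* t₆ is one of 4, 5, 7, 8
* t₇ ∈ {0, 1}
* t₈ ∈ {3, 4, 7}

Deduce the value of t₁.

1

t₂, t₄, t₈ between them cover only {3, 4, 7} — a naked triple. Remove those values from t₁, t₃, t₆.
t₃'s domain is down to {5}, so t₃ = 5. Remove 5 from t₅, t₆.
That leaves t₆ = 8. Eliminate 8 elsewhere: t₁.
So t₁ = 1.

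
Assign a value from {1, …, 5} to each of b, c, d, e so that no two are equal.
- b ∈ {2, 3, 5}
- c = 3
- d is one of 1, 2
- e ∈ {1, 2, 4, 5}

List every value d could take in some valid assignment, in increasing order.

1, 2

c must be 3 (only option left). Strike 3 from b.
No further eliminations apply; d can still be any of 1, 2.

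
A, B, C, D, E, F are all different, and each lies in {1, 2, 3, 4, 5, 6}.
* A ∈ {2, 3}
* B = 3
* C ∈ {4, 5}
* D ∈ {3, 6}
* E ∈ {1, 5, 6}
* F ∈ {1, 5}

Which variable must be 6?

D

B has just one choice, so B = 3. Eliminate 3 elsewhere: A, D.
So 6 goes to D.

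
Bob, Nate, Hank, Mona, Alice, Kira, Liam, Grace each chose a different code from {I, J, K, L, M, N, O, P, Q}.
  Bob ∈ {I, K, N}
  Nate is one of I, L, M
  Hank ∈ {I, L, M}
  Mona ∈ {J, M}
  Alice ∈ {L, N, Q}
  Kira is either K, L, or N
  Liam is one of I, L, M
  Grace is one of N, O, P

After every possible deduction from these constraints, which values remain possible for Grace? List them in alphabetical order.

Nate, Hank, Liam share exactly the 3 values {I, L, M}; by pigeonhole those values go to them, so strike I, L, M from Bob, Mona, Alice, Kira.
Mona's domain is down to {J}, so Mona = J.
Bob and Kira between them cover only {K, N} — a naked pair. Remove those values from Alice, Grace.
Alice must be Q (only option left).
No further eliminations apply; Grace can still be any of O, P.

O, P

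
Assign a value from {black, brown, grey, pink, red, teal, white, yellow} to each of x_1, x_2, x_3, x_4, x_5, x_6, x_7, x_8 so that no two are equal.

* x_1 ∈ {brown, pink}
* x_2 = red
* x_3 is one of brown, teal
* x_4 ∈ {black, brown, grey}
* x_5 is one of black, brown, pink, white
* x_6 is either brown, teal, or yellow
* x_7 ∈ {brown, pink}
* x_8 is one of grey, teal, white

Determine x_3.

x_2's domain is down to {red}, so x_2 = red.
The 7 still-open variables draw from only 7 values {black, brown, grey, pink, teal, white, yellow}, so each is used; only x_6 can be yellow, hence x_6 = yellow.
The 2 variables x_1 and x_7 are confined to {brown, pink}, which locks those values in; drop them from x_3, x_4, x_5.
So x_3 = teal.

teal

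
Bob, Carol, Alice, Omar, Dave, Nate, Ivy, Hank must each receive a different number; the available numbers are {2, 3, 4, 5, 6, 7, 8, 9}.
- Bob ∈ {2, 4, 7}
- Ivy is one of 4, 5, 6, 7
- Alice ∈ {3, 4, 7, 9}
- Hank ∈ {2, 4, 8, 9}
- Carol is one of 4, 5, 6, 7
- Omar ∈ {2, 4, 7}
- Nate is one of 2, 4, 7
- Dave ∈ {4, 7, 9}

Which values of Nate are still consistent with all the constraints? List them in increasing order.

2, 4, 7

Among the 8 variables, 3 fits only Alice (and all 8 values in {2, 3, 4, 5, 6, 7, 8, 9} must be used), so Alice = 3.
The 7 still-open variables together cover exactly {2, 4, 5, 6, 7, 8, 9} — 7 values for 7 variables — and 8 appears only in Hank's list, so Hank = 8.
The 6 still-open variables draw from only 6 values {2, 4, 5, 6, 7, 9}, so each is used; only Dave can be 9, hence Dave = 9.
The 3 variables Bob, Omar, Nate are confined to {2, 4, 7}, which locks those values in; drop them from Carol, Ivy.
No further eliminations apply; Nate can still be any of 2, 4, 7.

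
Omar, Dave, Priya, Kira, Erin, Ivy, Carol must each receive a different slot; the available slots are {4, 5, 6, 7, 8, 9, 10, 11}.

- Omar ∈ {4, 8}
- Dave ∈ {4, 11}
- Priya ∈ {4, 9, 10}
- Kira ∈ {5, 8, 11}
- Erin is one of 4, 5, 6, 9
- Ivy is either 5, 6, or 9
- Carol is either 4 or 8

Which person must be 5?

The 7 variables draw from only 7 values {4, 5, 6, 8, 9, 10, 11}, so each is used; only Priya can be 10, hence Priya = 10.
The 2 variables Omar and Carol are confined to {4, 8}, which locks those values in; drop them from Dave, Kira, Erin.
Dave's domain is down to {11}, so Dave = 11. Strike 11 from Kira.
So 5 goes to Kira.

Kira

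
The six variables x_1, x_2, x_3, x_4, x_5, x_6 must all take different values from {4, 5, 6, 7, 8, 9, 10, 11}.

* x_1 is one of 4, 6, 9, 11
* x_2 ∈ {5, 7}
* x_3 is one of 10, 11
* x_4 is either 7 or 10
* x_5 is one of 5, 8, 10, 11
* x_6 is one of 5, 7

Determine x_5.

8

x_2 and x_6 share exactly the 2 values {5, 7}; by pigeonhole those values go to them, so strike 5, 7 from x_4, x_5.
That leaves x_4 = 10. Remove 10 from x_3, x_5.
That leaves x_3 = 11. Strike 11 from x_1, x_5.
So x_5 = 8.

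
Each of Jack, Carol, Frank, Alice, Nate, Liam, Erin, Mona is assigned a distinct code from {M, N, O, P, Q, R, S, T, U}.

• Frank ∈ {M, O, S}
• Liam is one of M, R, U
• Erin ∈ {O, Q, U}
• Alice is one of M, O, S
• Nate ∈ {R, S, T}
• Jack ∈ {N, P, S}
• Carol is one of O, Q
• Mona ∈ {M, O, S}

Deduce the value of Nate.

The 3 variables Frank, Alice, Mona are confined to {M, O, S}, which locks those values in; drop them from Jack, Carol, Nate, Liam, Erin.
Carol must be Q (only option left). So Erin can't be Q.
Erin's domain is down to {U}, so Erin = U. So Liam can't be U.
Liam's domain is down to {R}, so Liam = R. Remove R from Nate.
So Nate = T.

T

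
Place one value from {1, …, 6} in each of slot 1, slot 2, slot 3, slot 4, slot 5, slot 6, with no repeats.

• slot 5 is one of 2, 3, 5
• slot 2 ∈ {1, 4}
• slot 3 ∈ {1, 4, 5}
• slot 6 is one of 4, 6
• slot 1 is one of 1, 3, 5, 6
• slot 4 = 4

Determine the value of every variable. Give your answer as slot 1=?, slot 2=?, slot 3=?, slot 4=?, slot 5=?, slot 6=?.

slot 1=3, slot 2=1, slot 3=5, slot 4=4, slot 5=2, slot 6=6

slot 4 must be 4 (only option left). Strike 4 from slot 2, slot 3, slot 6.
That leaves slot 6 = 6. So slot 1 can't be 6.
slot 2 must be 1 (only option left). Strike 1 from slot 1, slot 3.
slot 3 has just one choice, so slot 3 = 5. Strike 5 from slot 1, slot 5.
slot 1 must be 3 (only option left). Remove 3 from slot 5.
slot 5's domain is down to {2}, so slot 5 = 2.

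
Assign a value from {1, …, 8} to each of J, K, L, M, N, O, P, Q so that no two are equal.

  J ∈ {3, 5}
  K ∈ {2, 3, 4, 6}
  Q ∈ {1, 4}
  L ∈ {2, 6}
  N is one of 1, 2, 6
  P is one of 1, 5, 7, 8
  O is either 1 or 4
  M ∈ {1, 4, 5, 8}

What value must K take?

3

The 8 variables together cover exactly {1, 2, 3, 4, 5, 6, 7, 8} — 8 values for 8 variables — and 7 appears only in P's list, so P = 7.
The 7 still-open variables together cover exactly {1, 2, 3, 4, 5, 6, 8} — 7 values for 7 variables — and 8 appears only in M's list, so M = 8.
The 6 still-open variables draw from only 6 values {1, 2, 3, 4, 5, 6}, so each is used; only J can be 5, hence J = 5.
The 5 still-open variables draw from only 5 values {1, 2, 3, 4, 6}, so each is used; only K can be 3, hence K = 3.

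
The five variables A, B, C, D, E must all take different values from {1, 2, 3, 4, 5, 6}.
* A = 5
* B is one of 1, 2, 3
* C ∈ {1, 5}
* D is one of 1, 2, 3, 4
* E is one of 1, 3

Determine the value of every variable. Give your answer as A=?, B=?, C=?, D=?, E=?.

A=5, B=2, C=1, D=4, E=3

A has just one choice, so A = 5. Eliminate 5 elsewhere: C.
That leaves C = 1. So B, D, E can't be 1.
E must be 3 (only option left). Eliminate 3 elsewhere: B, D.
B's domain is down to {2}, so B = 2. Strike 2 from D.
D has just one choice, so D = 4.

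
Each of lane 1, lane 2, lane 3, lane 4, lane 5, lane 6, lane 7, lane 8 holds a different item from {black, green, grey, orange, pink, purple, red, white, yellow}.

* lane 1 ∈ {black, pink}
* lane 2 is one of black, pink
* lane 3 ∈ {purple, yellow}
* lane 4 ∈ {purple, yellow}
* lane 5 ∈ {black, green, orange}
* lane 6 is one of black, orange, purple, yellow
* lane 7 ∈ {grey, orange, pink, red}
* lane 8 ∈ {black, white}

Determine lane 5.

lane 1 and lane 2 between them cover only {black, pink} — a naked pair. Remove those values from lane 5, lane 6, lane 7, lane 8.
That leaves lane 8 = white.
lane 3 and lane 4 between them cover only {purple, yellow} — a naked pair. Remove those values from lane 6.
lane 6 has just one choice, so lane 6 = orange. So lane 5, lane 7 can't be orange.
So lane 5 = green.

green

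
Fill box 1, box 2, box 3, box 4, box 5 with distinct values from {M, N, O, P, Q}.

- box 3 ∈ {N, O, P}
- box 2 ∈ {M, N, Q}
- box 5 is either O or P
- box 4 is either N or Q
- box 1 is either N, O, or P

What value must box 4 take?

Q

The 5 variables together cover exactly {M, N, O, P, Q} — 5 values for 5 variables — and M appears only in box 2's list, so box 2 = M.
The 4 still-open variables draw from only 4 values {N, O, P, Q}, so each is used; only box 4 can be Q, hence box 4 = Q.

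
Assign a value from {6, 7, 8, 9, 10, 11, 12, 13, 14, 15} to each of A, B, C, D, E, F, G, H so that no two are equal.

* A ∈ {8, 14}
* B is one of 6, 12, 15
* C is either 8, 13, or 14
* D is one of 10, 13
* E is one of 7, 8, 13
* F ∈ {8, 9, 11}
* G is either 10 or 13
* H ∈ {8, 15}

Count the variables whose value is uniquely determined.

The 2 variables D and G are confined to {10, 13}, which locks those values in; drop them from C, E.
A and C share exactly the 2 values {8, 14}; by pigeonhole those values go to them, so strike 8, 14 from E, F, H.
That leaves E = 7.
H's domain is down to {15}, so H = 15. Remove 15 from B.
Determined: E=7, H=15. The other variables each still have more than one consistent value. That makes 2.

2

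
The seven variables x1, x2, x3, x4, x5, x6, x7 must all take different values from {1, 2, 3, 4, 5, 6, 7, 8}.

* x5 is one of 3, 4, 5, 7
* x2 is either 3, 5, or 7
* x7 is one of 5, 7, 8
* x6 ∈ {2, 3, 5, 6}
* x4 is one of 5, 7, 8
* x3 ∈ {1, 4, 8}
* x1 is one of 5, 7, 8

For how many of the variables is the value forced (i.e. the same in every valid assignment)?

x1, x4, x7 share exactly the 3 values {5, 7, 8}; by pigeonhole those values go to them, so strike 5, 7, 8 from x2, x3, x5, x6.
That leaves x2 = 3. Remove 3 from x5, x6.
x5 must be 4 (only option left). Eliminate 4 elsewhere: x3.
That leaves x3 = 1.
Determined: x2=3, x3=1, x5=4. The other variables each still have more than one consistent value. That makes 3.

3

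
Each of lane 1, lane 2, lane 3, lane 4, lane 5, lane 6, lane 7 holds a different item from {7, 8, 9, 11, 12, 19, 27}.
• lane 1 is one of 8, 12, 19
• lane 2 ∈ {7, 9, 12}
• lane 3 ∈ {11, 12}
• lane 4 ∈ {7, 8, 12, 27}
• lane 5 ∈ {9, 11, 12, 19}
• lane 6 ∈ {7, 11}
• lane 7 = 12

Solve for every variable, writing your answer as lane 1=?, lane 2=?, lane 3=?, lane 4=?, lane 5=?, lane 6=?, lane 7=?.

lane 7 must be 12 (only option left). Eliminate 12 elsewhere: lane 1, lane 2, lane 3, lane 4, lane 5.
lane 3 must be 11 (only option left). So lane 5, lane 6 can't be 11.
That leaves lane 6 = 7. Remove 7 from lane 2, lane 4.
That leaves lane 2 = 9. Strike 9 from lane 5.
That leaves lane 5 = 19. Strike 19 from lane 1.
lane 1's domain is down to {8}, so lane 1 = 8. Eliminate 8 elsewhere: lane 4.
lane 4 must be 27 (only option left).

lane 1=8, lane 2=9, lane 3=11, lane 4=27, lane 5=19, lane 6=7, lane 7=12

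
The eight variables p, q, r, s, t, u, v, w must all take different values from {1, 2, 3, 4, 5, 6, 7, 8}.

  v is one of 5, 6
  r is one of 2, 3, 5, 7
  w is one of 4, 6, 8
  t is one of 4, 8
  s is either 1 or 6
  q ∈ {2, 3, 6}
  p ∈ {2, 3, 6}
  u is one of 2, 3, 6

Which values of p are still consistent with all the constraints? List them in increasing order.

2, 3, 6

The 8 variables together cover exactly {1, 2, 3, 4, 5, 6, 7, 8} — 8 values for 8 variables — and 1 appears only in s's list, so s = 1.
The 7 still-open variables together cover exactly {2, 3, 4, 5, 6, 7, 8} — 7 values for 7 variables — and 7 appears only in r's list, so r = 7.
The 6 still-open variables together cover exactly {2, 3, 4, 5, 6, 8} — 6 values for 6 variables — and 5 appears only in v's list, so v = 5.
p, q, u share exactly the 3 values {2, 3, 6}; by pigeonhole those values go to them, so strike 2, 3, 6 from w.
No further eliminations apply; p can still be any of 2, 3, 6.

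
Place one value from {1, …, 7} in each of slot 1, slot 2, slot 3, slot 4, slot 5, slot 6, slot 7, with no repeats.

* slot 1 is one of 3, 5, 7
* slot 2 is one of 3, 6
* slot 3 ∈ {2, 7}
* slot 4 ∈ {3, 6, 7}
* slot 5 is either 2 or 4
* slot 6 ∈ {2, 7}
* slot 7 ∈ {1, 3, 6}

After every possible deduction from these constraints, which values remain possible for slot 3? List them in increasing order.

2, 7

The 7 variables draw from only 7 values {1, 2, 3, 4, 5, 6, 7}, so each is used; only slot 7 can be 1, hence slot 7 = 1.
The 6 still-open variables together cover exactly {2, 3, 4, 5, 6, 7} — 6 values for 6 variables — and 4 appears only in slot 5's list, so slot 5 = 4.
The 5 still-open variables draw from only 5 values {2, 3, 5, 6, 7}, so each is used; only slot 1 can be 5, hence slot 1 = 5.
slot 3 and slot 6 between them cover only {2, 7} — a naked pair. Remove those values from slot 4.
No further eliminations apply; slot 3 can still be any of 2, 7.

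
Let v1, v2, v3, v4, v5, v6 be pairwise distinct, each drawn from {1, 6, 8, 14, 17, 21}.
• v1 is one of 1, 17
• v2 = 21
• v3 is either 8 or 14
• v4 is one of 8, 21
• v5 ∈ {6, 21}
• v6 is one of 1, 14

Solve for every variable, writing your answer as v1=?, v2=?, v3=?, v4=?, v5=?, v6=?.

v2 must be 21 (only option left). Remove 21 from v4, v5.
That leaves v4 = 8. Eliminate 8 elsewhere: v3.
v5's domain is down to {6}, so v5 = 6.
v3 must be 14 (only option left). So v6 can't be 14.
v6's domain is down to {1}, so v6 = 1. So v1 can't be 1.
v1 has just one choice, so v1 = 17.

v1=17, v2=21, v3=14, v4=8, v5=6, v6=1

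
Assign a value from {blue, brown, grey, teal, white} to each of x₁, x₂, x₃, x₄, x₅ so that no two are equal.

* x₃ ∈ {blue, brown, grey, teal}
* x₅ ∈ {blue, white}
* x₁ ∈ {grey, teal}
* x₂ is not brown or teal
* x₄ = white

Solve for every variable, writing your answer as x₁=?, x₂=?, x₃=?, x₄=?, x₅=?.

x₄'s domain is down to {white}, so x₄ = white. So x₂, x₅ can't be white.
That leaves x₅ = blue. Remove blue from x₂, x₃.
x₂'s domain is down to {grey}, so x₂ = grey. Remove grey from x₁, x₃.
That leaves x₁ = teal. Eliminate teal elsewhere: x₃.
That leaves x₃ = brown.

x₁=teal, x₂=grey, x₃=brown, x₄=white, x₅=blue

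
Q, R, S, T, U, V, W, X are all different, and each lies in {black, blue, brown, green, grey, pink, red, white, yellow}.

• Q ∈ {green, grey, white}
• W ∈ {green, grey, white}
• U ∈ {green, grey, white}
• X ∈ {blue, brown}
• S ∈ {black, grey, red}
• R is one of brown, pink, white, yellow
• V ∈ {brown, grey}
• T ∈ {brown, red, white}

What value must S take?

Q, U, W share exactly the 3 values {green, grey, white}; by pigeonhole those values go to them, so strike green, grey, white from R, S, T, V.
That leaves V = brown. Eliminate brown elsewhere: R, T, X.
X must be blue (only option left).
T has just one choice, so T = red. Remove red from S.
So S = black.

black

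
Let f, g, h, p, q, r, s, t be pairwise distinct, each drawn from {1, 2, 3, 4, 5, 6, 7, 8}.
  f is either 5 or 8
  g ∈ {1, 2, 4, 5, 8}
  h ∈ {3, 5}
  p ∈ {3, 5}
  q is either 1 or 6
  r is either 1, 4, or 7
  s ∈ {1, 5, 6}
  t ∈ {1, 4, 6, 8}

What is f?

8

The 8 variables together cover exactly {1, 2, 3, 4, 5, 6, 7, 8} — 8 values for 8 variables — and 2 appears only in g's list, so g = 2.
Among the 7 still-open variables, 7 fits only r (and all 7 values in {1, 3, 4, 5, 6, 7, 8} must be used), so r = 7.
The 6 still-open variables draw from only 6 values {1, 3, 4, 5, 6, 8}, so each is used; only t can be 4, hence t = 4.
The 5 still-open variables draw from only 5 values {1, 3, 5, 6, 8}, so each is used; only f can be 8, hence f = 8.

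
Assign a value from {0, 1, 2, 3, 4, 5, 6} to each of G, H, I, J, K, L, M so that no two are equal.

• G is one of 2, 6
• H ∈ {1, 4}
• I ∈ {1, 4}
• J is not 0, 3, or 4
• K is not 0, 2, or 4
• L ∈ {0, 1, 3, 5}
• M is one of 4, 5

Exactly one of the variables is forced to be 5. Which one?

The 7 variables together cover exactly {0, 1, 2, 3, 4, 5, 6} — 7 values for 7 variables — and 0 appears only in L's list, so L = 0.
The 6 still-open variables draw from only 6 values {1, 2, 3, 4, 5, 6}, so each is used; only K can be 3, hence K = 3.
H and I share exactly the 2 values {1, 4}; by pigeonhole those values go to them, so strike 1, 4 from J, M.
So 5 goes to M.

M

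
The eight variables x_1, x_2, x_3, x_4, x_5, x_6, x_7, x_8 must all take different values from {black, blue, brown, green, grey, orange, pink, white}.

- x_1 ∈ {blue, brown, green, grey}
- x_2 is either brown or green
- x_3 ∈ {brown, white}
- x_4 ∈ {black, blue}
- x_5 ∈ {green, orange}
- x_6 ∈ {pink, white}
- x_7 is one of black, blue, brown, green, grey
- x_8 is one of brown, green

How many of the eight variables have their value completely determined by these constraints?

3

The 8 variables together cover exactly {black, blue, brown, green, grey, orange, pink, white} — 8 values for 8 variables — and orange appears only in x_5's list, so x_5 = orange.
The 7 still-open variables draw from only 7 values {black, blue, brown, green, grey, pink, white}, so each is used; only x_6 can be pink, hence x_6 = pink.
The 6 still-open variables together cover exactly {black, blue, brown, green, grey, white} — 6 values for 6 variables — and white appears only in x_3's list, so x_3 = white.
The 2 variables x_2 and x_8 are confined to {brown, green}, which locks those values in; drop them from x_1, x_7.
Determined: x_3=white, x_5=orange, x_6=pink. The other variables each still have more than one consistent value. That makes 3.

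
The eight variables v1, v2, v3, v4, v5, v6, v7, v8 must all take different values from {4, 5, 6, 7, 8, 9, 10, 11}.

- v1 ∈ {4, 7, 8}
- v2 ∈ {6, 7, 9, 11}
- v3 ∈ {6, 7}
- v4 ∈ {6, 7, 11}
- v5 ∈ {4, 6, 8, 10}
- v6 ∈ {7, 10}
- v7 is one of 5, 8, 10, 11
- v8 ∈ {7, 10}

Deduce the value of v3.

Among the 8 variables, 5 fits only v7 (and all 8 values in {4, 5, 6, 7, 8, 9, 10, 11} must be used), so v7 = 5.
The 7 still-open variables draw from only 7 values {4, 6, 7, 8, 9, 10, 11}, so each is used; only v2 can be 9, hence v2 = 9.
The 6 still-open variables together cover exactly {4, 6, 7, 8, 10, 11} — 6 values for 6 variables — and 11 appears only in v4's list, so v4 = 11.
v6 and v8 share exactly the 2 values {7, 10}; by pigeonhole those values go to them, so strike 7, 10 from v1, v3, v5.
So v3 = 6.

6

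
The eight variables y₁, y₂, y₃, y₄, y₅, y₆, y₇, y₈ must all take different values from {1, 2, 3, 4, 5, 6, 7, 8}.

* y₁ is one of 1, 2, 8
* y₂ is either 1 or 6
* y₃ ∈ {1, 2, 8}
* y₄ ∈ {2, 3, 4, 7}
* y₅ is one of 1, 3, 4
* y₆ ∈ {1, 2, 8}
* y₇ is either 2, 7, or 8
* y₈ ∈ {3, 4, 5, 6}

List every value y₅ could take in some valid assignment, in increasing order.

The 8 variables draw from only 8 values {1, 2, 3, 4, 5, 6, 7, 8}, so each is used; only y₈ can be 5, hence y₈ = 5.
Among the 7 still-open variables, 6 fits only y₂ (and all 7 values in {1, 2, 3, 4, 6, 7, 8} must be used), so y₂ = 6.
The 3 variables y₁, y₃, y₆ are confined to {1, 2, 8}, which locks those values in; drop them from y₄, y₅, y₇.
y₇ has just one choice, so y₇ = 7. Strike 7 from y₄.
No further eliminations apply; y₅ can still be any of 3, 4.

3, 4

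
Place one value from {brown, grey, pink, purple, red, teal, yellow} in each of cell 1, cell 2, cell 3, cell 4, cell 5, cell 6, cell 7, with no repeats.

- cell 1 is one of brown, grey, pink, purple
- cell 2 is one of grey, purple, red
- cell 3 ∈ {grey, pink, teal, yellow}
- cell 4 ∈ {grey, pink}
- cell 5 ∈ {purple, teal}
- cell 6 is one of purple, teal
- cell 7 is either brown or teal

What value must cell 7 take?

Among the 7 variables, red fits only cell 2 (and all 7 values in {brown, grey, pink, purple, red, teal, yellow} must be used), so cell 2 = red.
Among the 6 still-open variables, yellow fits only cell 3 (and all 6 values in {brown, grey, pink, purple, teal, yellow} must be used), so cell 3 = yellow.
cell 5 and cell 6 between them cover only {purple, teal} — a naked pair. Remove those values from cell 1, cell 7.
So cell 7 = brown.

brown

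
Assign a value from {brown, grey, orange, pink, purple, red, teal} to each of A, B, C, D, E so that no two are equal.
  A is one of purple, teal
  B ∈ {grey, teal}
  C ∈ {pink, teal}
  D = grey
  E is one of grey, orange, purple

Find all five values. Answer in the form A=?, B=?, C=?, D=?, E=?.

A=purple, B=teal, C=pink, D=grey, E=orange

D has just one choice, so D = grey. So B, E can't be grey.
That leaves B = teal. So A, C can't be teal.
C must be pink (only option left).
A must be purple (only option left). Remove purple from E.
That leaves E = orange.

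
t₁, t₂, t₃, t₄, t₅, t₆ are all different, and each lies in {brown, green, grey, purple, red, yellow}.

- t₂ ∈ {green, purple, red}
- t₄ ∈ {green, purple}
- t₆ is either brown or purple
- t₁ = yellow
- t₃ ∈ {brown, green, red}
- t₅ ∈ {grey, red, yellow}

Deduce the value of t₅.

grey

t₁'s domain is down to {yellow}, so t₁ = yellow. Remove yellow from t₅.
Among the 5 still-open variables, grey fits only t₅ (and all 5 values in {brown, green, grey, purple, red} must be used), so t₅ = grey.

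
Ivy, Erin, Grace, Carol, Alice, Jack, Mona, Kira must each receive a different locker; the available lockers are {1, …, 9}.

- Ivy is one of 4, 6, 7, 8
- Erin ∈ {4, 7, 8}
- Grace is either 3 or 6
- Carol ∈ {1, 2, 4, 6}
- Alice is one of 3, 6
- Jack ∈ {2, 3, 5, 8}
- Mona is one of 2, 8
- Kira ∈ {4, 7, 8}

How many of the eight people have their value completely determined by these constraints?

The 8 variables draw from only 8 values {1, 2, 3, 4, 5, 6, 7, 8}, so each is used; only Carol can be 1, hence Carol = 1.
The 7 still-open variables draw from only 7 values {2, 3, 4, 5, 6, 7, 8}, so each is used; only Jack can be 5, hence Jack = 5.
Among the 6 still-open variables, 2 fits only Mona (and all 6 values in {2, 3, 4, 6, 7, 8} must be used), so Mona = 2.
Grace and Alice between them cover only {3, 6} — a naked pair. Remove those values from Ivy.
Determined: Carol=1, Jack=5, Mona=2. The other people each still have more than one consistent value. That makes 3.

3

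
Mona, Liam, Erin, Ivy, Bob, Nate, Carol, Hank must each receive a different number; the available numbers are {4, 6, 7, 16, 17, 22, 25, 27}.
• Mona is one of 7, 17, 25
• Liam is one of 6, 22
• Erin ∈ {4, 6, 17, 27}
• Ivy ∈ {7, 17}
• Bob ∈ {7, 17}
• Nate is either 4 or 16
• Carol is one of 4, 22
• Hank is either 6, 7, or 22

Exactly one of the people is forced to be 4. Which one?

Among the 8 variables, 16 fits only Nate (and all 8 values in {4, 6, 7, 16, 17, 22, 25, 27} must be used), so Nate = 16.
Among the 7 still-open variables, 25 fits only Mona (and all 7 values in {4, 6, 7, 17, 22, 25, 27} must be used), so Mona = 25.
The 6 still-open variables together cover exactly {4, 6, 7, 17, 22, 27} — 6 values for 6 variables — and 27 appears only in Erin's list, so Erin = 27.
Among the 5 still-open variables, 4 fits only Carol (and all 5 values in {4, 6, 7, 17, 22} must be used), so Carol = 4.

Carol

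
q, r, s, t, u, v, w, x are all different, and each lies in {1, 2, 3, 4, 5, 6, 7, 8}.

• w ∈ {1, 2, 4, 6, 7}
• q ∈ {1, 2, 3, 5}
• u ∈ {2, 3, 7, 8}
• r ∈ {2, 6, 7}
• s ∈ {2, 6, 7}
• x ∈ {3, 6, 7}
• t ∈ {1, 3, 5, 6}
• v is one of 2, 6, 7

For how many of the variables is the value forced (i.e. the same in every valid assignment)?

3

The 8 variables draw from only 8 values {1, 2, 3, 4, 5, 6, 7, 8}, so each is used; only w can be 4, hence w = 4.
The 7 still-open variables together cover exactly {1, 2, 3, 5, 6, 7, 8} — 7 values for 7 variables — and 8 appears only in u's list, so u = 8.
r, s, v share exactly the 3 values {2, 6, 7}; by pigeonhole those values go to them, so strike 2, 6, 7 from q, t, x.
That leaves x = 3. Remove 3 from q, t.
Determined: u=8, w=4, x=3. The other variables each still have more than one consistent value. That makes 3.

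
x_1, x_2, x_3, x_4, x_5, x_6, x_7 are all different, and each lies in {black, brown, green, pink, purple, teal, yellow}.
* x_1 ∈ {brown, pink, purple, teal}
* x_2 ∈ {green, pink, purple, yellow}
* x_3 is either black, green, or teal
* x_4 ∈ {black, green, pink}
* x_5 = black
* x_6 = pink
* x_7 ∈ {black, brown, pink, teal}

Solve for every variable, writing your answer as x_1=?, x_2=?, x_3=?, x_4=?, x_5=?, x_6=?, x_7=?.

x_5 must be black (only option left). Eliminate black elsewhere: x_3, x_4, x_7.
x_6 has just one choice, so x_6 = pink. So x_1, x_2, x_4, x_7 can't be pink.
x_4 has just one choice, so x_4 = green. So x_2, x_3 can't be green.
x_3 has just one choice, so x_3 = teal. Eliminate teal elsewhere: x_1, x_7.
x_7 has just one choice, so x_7 = brown. So x_1 can't be brown.
x_1 must be purple (only option left). Remove purple from x_2.
x_2's domain is down to {yellow}, so x_2 = yellow.

x_1=purple, x_2=yellow, x_3=teal, x_4=green, x_5=black, x_6=pink, x_7=brown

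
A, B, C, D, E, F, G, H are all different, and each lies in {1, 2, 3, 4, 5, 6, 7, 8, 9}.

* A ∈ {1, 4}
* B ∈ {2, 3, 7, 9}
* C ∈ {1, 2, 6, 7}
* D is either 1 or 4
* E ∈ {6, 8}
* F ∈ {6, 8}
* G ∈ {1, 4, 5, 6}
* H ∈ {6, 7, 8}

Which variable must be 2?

A and D between them cover only {1, 4} — a naked pair. Remove those values from C, G.
The 2 variables E and F are confined to {6, 8}, which locks those values in; drop them from C, G, H.
G has just one choice, so G = 5.
H's domain is down to {7}, so H = 7. Strike 7 from B, C.
So 2 goes to C.

C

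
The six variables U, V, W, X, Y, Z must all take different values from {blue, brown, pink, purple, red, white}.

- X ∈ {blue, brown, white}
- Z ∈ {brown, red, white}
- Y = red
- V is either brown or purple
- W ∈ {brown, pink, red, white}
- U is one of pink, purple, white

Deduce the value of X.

blue

Y must be red (only option left). Remove red from W, Z.
The 5 still-open variables draw from only 5 values {blue, brown, pink, purple, white}, so each is used; only X can be blue, hence X = blue.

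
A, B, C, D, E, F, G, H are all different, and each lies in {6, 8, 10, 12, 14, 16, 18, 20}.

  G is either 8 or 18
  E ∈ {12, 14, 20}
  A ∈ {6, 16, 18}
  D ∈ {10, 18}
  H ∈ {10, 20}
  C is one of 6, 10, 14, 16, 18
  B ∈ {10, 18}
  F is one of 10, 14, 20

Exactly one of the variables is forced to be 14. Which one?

F

The 8 variables draw from only 8 values {6, 8, 10, 12, 14, 16, 18, 20}, so each is used; only G can be 8, hence G = 8.
The 7 still-open variables draw from only 7 values {6, 10, 12, 14, 16, 18, 20}, so each is used; only E can be 12, hence E = 12.
B and D between them cover only {10, 18} — a naked pair. Remove those values from A, C, F, H.
H must be 20 (only option left). Eliminate 20 elsewhere: F.
So 14 goes to F.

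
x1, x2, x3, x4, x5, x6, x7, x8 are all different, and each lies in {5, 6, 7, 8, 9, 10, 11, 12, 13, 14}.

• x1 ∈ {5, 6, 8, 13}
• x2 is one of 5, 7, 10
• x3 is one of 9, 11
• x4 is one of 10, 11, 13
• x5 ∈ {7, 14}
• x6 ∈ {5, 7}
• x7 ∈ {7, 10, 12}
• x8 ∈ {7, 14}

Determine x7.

12

The 2 variables x5 and x8 are confined to {7, 14}, which locks those values in; drop them from x2, x6, x7.
x6 has just one choice, so x6 = 5. Eliminate 5 elsewhere: x1, x2.
That leaves x2 = 10. Remove 10 from x4, x7.
So x7 = 12.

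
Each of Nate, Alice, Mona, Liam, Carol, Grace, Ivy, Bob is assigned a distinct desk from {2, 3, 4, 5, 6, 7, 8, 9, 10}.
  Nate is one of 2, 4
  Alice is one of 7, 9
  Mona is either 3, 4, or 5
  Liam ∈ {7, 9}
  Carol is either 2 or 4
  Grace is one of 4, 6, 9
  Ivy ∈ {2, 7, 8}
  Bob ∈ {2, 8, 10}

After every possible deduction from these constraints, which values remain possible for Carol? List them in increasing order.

Nate and Carol share exactly the 2 values {2, 4}; by pigeonhole those values go to them, so strike 2, 4 from Mona, Grace, Ivy, Bob.
Alice and Liam between them cover only {7, 9} — a naked pair. Remove those values from Grace, Ivy.
Grace has just one choice, so Grace = 6.
That leaves Ivy = 8. Eliminate 8 elsewhere: Bob.
That leaves Bob = 10.
No further eliminations apply; Carol can still be any of 2, 4.

2, 4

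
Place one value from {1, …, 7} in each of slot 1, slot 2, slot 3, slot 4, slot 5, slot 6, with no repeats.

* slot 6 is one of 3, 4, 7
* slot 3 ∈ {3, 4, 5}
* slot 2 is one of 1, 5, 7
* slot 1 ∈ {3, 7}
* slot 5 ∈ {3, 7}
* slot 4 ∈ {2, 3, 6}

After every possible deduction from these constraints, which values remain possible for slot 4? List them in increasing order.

The 2 variables slot 1 and slot 5 are confined to {3, 7}, which locks those values in; drop them from slot 2, slot 3, slot 4, slot 6.
slot 6's domain is down to {4}, so slot 6 = 4. Strike 4 from slot 3.
That leaves slot 3 = 5. So slot 2 can't be 5.
slot 2 has just one choice, so slot 2 = 1.
No further eliminations apply; slot 4 can still be any of 2, 6.

2, 6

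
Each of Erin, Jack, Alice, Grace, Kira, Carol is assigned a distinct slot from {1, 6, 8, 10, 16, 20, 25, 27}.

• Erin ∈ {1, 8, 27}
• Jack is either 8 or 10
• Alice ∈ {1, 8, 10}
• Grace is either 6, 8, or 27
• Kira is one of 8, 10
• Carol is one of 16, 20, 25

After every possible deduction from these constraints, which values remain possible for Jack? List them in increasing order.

8, 10

Jack and Kira share exactly the 2 values {8, 10}; by pigeonhole those values go to them, so strike 8, 10 from Erin, Alice, Grace.
Alice's domain is down to {1}, so Alice = 1. Strike 1 from Erin.
Erin must be 27 (only option left). So Grace can't be 27.
Grace has just one choice, so Grace = 6.
No further eliminations apply; Jack can still be any of 8, 10.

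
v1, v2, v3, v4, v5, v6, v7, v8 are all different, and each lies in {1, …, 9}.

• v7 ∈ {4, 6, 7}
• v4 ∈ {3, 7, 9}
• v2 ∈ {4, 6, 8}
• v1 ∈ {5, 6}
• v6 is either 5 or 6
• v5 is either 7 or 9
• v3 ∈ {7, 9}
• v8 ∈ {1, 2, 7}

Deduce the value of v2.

v1 and v6 share exactly the 2 values {5, 6}; by pigeonhole those values go to them, so strike 5, 6 from v2, v7.
v3 and v5 share exactly the 2 values {7, 9}; by pigeonhole those values go to them, so strike 7, 9 from v4, v7, v8.
That leaves v4 = 3.
v7 must be 4 (only option left). So v2 can't be 4.
So v2 = 8.

8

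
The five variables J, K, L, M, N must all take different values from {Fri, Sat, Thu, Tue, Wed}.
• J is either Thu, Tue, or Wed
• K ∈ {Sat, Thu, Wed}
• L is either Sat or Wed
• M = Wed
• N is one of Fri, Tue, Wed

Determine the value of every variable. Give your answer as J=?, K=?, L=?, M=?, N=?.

M's domain is down to {Wed}, so M = Wed. Eliminate Wed elsewhere: J, K, L, N.
L must be Sat (only option left). So K can't be Sat.
K must be Thu (only option left). Strike Thu from J.
J must be Tue (only option left). So N can't be Tue.
That leaves N = Fri.

J=Tue, K=Thu, L=Sat, M=Wed, N=Fri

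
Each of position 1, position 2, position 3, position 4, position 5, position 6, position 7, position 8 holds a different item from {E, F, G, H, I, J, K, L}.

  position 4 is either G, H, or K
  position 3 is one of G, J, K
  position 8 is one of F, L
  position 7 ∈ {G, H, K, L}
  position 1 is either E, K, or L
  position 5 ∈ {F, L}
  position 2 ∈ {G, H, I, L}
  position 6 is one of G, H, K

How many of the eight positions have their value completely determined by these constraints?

3

Among the 8 variables, E fits only position 1 (and all 8 values in {E, F, G, H, I, J, K, L} must be used), so position 1 = E.
The 7 still-open variables together cover exactly {F, G, H, I, J, K, L} — 7 values for 7 variables — and I appears only in position 2's list, so position 2 = I.
The 6 still-open variables draw from only 6 values {F, G, H, J, K, L}, so each is used; only position 3 can be J, hence position 3 = J.
The 2 variables position 5 and position 8 are confined to {F, L}, which locks those values in; drop them from position 7.
Determined: position 1=E, position 2=I, position 3=J. The other positions each still have more than one consistent value. That makes 3.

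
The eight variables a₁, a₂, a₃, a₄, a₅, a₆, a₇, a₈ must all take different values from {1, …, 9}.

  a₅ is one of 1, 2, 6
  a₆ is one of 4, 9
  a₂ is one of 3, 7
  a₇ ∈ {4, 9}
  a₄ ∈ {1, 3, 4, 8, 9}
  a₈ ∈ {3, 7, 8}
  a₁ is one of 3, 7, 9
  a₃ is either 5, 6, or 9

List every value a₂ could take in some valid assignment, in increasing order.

The 2 variables a₆ and a₇ are confined to {4, 9}, which locks those values in; drop them from a₁, a₃, a₄.
a₁ and a₂ share exactly the 2 values {3, 7}; by pigeonhole those values go to them, so strike 3, 7 from a₄, a₈.
a₈'s domain is down to {8}, so a₈ = 8. Strike 8 from a₄.
a₄ has just one choice, so a₄ = 1. So a₅ can't be 1.
No further eliminations apply; a₂ can still be any of 3, 7.

3, 7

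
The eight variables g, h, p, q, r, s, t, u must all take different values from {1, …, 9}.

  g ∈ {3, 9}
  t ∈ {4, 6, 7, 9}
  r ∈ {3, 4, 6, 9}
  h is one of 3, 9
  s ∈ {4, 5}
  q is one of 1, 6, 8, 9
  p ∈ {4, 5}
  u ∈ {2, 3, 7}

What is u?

2

g and h share exactly the 2 values {3, 9}; by pigeonhole those values go to them, so strike 3, 9 from q, r, t, u.
p and s share exactly the 2 values {4, 5}; by pigeonhole those values go to them, so strike 4, 5 from r, t.
r's domain is down to {6}, so r = 6. Remove 6 from q, t.
t has just one choice, so t = 7. Eliminate 7 elsewhere: u.
So u = 2.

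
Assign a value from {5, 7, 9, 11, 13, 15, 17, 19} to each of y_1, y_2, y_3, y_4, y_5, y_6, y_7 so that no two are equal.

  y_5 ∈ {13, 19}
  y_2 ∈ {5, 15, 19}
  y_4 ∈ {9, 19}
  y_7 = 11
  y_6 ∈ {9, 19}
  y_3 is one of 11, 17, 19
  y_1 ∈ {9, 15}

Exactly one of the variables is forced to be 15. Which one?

y_7 must be 11 (only option left). Eliminate 11 elsewhere: y_3.
Among the 6 still-open variables, 5 fits only y_2 (and all 6 values in {5, 9, 13, 15, 17, 19} must be used), so y_2 = 5.
Among the 5 still-open variables, 13 fits only y_5 (and all 5 values in {9, 13, 15, 17, 19} must be used), so y_5 = 13.
The 4 still-open variables draw from only 4 values {9, 15, 17, 19}, so each is used; only y_1 can be 15, hence y_1 = 15.

y_1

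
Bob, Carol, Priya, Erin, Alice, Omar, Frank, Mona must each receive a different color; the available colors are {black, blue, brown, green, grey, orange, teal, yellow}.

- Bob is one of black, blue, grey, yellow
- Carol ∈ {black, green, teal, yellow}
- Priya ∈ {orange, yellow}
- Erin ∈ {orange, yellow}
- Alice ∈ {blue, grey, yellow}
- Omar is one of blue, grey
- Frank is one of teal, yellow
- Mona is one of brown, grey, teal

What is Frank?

The 8 variables together cover exactly {black, blue, brown, green, grey, orange, teal, yellow} — 8 values for 8 variables — and brown appears only in Mona's list, so Mona = brown.
The 7 still-open variables together cover exactly {black, blue, green, grey, orange, teal, yellow} — 7 values for 7 variables — and green appears only in Carol's list, so Carol = green.
Among the 6 still-open variables, black fits only Bob (and all 6 values in {black, blue, grey, orange, teal, yellow} must be used), so Bob = black.
Among the 5 still-open variables, teal fits only Frank (and all 5 values in {blue, grey, orange, teal, yellow} must be used), so Frank = teal.

teal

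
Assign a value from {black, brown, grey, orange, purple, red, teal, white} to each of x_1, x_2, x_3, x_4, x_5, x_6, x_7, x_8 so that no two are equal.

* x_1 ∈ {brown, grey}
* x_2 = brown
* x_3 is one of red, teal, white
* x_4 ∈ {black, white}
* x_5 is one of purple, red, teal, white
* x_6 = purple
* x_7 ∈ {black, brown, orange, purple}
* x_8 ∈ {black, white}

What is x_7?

orange

x_2's domain is down to {brown}, so x_2 = brown. Eliminate brown elsewhere: x_1, x_7.
That leaves x_6 = purple. Remove purple from x_5, x_7.
x_1 has just one choice, so x_1 = grey.
The 5 still-open variables together cover exactly {black, orange, red, teal, white} — 5 values for 5 variables — and orange appears only in x_7's list, so x_7 = orange.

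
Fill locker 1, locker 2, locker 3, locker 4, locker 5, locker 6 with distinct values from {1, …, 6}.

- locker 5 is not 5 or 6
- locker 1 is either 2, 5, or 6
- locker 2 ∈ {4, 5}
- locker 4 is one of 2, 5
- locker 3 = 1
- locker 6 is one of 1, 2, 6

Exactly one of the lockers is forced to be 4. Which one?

locker 3 has just one choice, so locker 3 = 1. Remove 1 from locker 5, locker 6.
Among the 5 still-open variables, 3 fits only locker 5 (and all 5 values in {2, 3, 4, 5, 6} must be used), so locker 5 = 3.
The 4 still-open variables together cover exactly {2, 4, 5, 6} — 4 values for 4 variables — and 4 appears only in locker 2's list, so locker 2 = 4.

locker 2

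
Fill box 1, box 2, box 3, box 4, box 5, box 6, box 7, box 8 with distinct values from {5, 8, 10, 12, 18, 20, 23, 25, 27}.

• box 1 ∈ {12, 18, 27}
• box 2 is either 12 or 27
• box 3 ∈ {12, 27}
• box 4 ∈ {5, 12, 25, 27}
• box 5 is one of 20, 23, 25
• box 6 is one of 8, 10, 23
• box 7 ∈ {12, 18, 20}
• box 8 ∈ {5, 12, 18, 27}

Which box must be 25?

The 2 variables box 2 and box 3 are confined to {12, 27}, which locks those values in; drop them from box 1, box 4, box 7, box 8.
box 1's domain is down to {18}, so box 1 = 18. Eliminate 18 elsewhere: box 7, box 8.
box 7 must be 20 (only option left). Remove 20 from box 5.
box 8 must be 5 (only option left). Remove 5 from box 4.
So 25 goes to box 4.

box 4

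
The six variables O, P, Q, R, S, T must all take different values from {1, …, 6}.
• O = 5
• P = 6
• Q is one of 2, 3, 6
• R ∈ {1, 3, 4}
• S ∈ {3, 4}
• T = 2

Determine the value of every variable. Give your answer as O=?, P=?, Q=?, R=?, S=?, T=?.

O=5, P=6, Q=3, R=1, S=4, T=2

O has just one choice, so O = 5.
P has just one choice, so P = 6. Strike 6 from Q.
T has just one choice, so T = 2. So Q can't be 2.
Q must be 3 (only option left). Strike 3 from R, S.
S must be 4 (only option left). Remove 4 from R.
R's domain is down to {1}, so R = 1.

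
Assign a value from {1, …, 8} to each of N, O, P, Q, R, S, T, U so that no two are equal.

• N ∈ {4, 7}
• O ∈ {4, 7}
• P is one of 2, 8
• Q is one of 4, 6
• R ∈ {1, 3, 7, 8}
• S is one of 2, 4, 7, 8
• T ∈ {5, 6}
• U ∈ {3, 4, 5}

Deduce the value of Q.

The 8 variables together cover exactly {1, 2, 3, 4, 5, 6, 7, 8} — 8 values for 8 variables — and 1 appears only in R's list, so R = 1.
Among the 7 still-open variables, 3 fits only U (and all 7 values in {2, 3, 4, 5, 6, 7, 8} must be used), so U = 3.
The 6 still-open variables together cover exactly {2, 4, 5, 6, 7, 8} — 6 values for 6 variables — and 5 appears only in T's list, so T = 5.
Among the 5 still-open variables, 6 fits only Q (and all 5 values in {2, 4, 6, 7, 8} must be used), so Q = 6.

6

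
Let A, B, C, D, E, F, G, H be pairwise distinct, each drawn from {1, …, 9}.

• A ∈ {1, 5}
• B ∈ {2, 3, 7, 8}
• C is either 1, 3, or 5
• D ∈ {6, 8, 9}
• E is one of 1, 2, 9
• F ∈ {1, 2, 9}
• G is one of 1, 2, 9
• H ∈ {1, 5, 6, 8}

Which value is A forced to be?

5

Among the 8 variables, 7 fits only B (and all 8 values in {1, 2, 3, 5, 6, 7, 8, 9} must be used), so B = 7.
The 7 still-open variables draw from only 7 values {1, 2, 3, 5, 6, 8, 9}, so each is used; only C can be 3, hence C = 3.
The 3 variables E, F, G are confined to {1, 2, 9}, which locks those values in; drop them from A, D, H.
So A = 5.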